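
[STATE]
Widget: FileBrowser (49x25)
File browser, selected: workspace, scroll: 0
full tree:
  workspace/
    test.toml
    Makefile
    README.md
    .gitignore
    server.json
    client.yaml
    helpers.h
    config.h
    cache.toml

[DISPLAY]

> [-] workspace/                                 
    test.toml                                    
    Makefile                                     
    README.md                                    
    .gitignore                                   
    server.json                                  
    client.yaml                                  
    helpers.h                                    
    config.h                                     
    cache.toml                                   
                                                 
                                                 
                                                 
                                                 
                                                 
                                                 
                                                 
                                                 
                                                 
                                                 
                                                 
                                                 
                                                 
                                                 
                                                 


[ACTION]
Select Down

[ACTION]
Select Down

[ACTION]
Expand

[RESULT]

  [-] workspace/                                 
    test.toml                                    
  > Makefile                                     
    README.md                                    
    .gitignore                                   
    server.json                                  
    client.yaml                                  
    helpers.h                                    
    config.h                                     
    cache.toml                                   
                                                 
                                                 
                                                 
                                                 
                                                 
                                                 
                                                 
                                                 
                                                 
                                                 
                                                 
                                                 
                                                 
                                                 
                                                 


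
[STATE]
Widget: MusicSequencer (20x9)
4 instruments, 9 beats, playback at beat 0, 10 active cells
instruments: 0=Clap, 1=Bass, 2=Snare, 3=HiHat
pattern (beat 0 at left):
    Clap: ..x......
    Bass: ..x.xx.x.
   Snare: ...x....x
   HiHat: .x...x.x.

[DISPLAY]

      ▼12345678     
  Clap··█······     
  Bass··█·██·█·     
 Snare···█····█     
 HiHat·█···█·█·     
                    
                    
                    
                    


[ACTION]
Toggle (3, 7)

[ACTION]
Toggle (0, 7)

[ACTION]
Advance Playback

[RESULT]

      0▼2345678     
  Clap··█····█·     
  Bass··█·██·█·     
 Snare···█····█     
 HiHat·█···█···     
                    
                    
                    
                    


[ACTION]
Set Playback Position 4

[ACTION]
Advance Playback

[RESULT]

      01234▼678     
  Clap··█····█·     
  Bass··█·██·█·     
 Snare···█····█     
 HiHat·█···█···     
                    
                    
                    
                    


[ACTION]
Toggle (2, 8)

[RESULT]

      01234▼678     
  Clap··█····█·     
  Bass··█·██·█·     
 Snare···█·····     
 HiHat·█···█···     
                    
                    
                    
                    


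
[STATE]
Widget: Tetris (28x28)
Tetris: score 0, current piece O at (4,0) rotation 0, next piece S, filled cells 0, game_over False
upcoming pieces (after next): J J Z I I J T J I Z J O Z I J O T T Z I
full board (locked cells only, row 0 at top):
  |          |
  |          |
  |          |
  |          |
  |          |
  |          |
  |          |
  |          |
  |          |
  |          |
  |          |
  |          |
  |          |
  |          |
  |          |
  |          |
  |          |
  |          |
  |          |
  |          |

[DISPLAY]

    ▓▓    │Next:            
    ▓▓    │ ░░              
          │░░               
          │                 
          │                 
          │                 
          │Score:           
          │0                
          │                 
          │                 
          │                 
          │                 
          │                 
          │                 
          │                 
          │                 
          │                 
          │                 
          │                 
          │                 
          │                 
          │                 
          │                 
          │                 
          │                 
          │                 
          │                 
          │                 


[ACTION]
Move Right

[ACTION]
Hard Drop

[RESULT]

    ░░    │Next:            
   ░░     │█                
          │███              
          │                 
          │                 
          │                 
          │Score:           
          │0                
          │                 
          │                 
          │                 
          │                 
          │                 
          │                 
          │                 
          │                 
          │                 
          │                 
     ▓▓   │                 
     ▓▓   │                 
          │                 
          │                 
          │                 
          │                 
          │                 
          │                 
          │                 
          │                 


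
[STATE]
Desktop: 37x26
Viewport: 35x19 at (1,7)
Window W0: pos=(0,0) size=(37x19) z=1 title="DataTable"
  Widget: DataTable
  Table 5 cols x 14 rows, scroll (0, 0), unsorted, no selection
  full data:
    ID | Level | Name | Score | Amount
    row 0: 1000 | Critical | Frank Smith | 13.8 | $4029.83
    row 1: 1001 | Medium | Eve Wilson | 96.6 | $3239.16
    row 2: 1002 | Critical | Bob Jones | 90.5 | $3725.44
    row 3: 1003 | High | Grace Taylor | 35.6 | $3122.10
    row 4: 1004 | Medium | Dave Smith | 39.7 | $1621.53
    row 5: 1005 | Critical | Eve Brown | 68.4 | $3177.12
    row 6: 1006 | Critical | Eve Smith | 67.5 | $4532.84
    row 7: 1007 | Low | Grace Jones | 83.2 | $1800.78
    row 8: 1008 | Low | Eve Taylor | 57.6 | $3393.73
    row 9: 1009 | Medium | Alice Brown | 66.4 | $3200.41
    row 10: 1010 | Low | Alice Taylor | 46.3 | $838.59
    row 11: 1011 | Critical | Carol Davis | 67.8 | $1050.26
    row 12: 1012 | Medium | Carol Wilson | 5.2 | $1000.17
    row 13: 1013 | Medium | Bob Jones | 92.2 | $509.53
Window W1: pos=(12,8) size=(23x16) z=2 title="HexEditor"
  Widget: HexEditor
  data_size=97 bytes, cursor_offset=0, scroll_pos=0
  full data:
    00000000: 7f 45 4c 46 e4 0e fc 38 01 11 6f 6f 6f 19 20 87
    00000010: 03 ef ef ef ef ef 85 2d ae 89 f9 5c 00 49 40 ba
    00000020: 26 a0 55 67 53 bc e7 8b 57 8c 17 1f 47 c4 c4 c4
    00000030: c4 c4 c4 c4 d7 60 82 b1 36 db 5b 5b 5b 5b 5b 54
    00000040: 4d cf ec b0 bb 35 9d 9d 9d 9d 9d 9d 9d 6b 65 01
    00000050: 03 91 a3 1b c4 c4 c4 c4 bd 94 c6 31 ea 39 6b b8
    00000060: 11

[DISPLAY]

1002│Critical│Bob Jones   │90.5 │$3
1003│High  ┏━━━━━━━━━━━━━━━━━━━━━┓3
1004│Medium┃ HexEditor           ┃1
1005│Critic┠─────────────────────┨3
1006│Critic┃00000000  7F 45 4c 46┃4
1007│Low   ┃00000010  03 ef ef ef┃1
1008│Low   ┃00000020  26 a0 55 67┃3
1009│Medium┃00000030  c4 c4 c4 c4┃3
1010│Low   ┃00000040  4d cf ec b0┃8
1011│Critic┃00000050  03 91 a3 1b┃1
1012│Medium┃00000060  11         ┃1
━━━━━━━━━━━┃                     ┃━
           ┃                     ┃ 
           ┃                     ┃ 
           ┃                     ┃ 
           ┃                     ┃ 
           ┗━━━━━━━━━━━━━━━━━━━━━┛ 
                                   
                                   


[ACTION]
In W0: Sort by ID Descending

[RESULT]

1011│Critical│Carol Davis │67.8 │$1
1010│Low   ┏━━━━━━━━━━━━━━━━━━━━━┓8
1009│Medium┃ HexEditor           ┃3
1008│Low   ┠─────────────────────┨3
1007│Low   ┃00000000  7F 45 4c 46┃1
1006│Critic┃00000010  03 ef ef ef┃4
1005│Critic┃00000020  26 a0 55 67┃3
1004│Medium┃00000030  c4 c4 c4 c4┃1
1003│High  ┃00000040  4d cf ec b0┃3
1002│Critic┃00000050  03 91 a3 1b┃3
1001│Medium┃00000060  11         ┃3
━━━━━━━━━━━┃                     ┃━
           ┃                     ┃ 
           ┃                     ┃ 
           ┃                     ┃ 
           ┃                     ┃ 
           ┗━━━━━━━━━━━━━━━━━━━━━┛ 
                                   
                                   


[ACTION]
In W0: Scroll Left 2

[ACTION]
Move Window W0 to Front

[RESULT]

1011│Critical│Carol Davis │67.8 │$1
1010│Low     │Alice Taylor│46.3 │$8
1009│Medium  │Alice Brown │66.4 │$3
1008│Low     │Eve Taylor  │57.6 │$3
1007│Low     │Grace Jones │83.2 │$1
1006│Critical│Eve Smith   │67.5 │$4
1005│Critical│Eve Brown   │68.4 │$3
1004│Medium  │Dave Smith  │39.7 │$1
1003│High    │Grace Taylor│35.6 │$3
1002│Critical│Bob Jones   │90.5 │$3
1001│Medium  │Eve Wilson  │96.6 │$3
━━━━━━━━━━━━━━━━━━━━━━━━━━━━━━━━━━━
           ┃                     ┃ 
           ┃                     ┃ 
           ┃                     ┃ 
           ┃                     ┃ 
           ┗━━━━━━━━━━━━━━━━━━━━━┛ 
                                   
                                   


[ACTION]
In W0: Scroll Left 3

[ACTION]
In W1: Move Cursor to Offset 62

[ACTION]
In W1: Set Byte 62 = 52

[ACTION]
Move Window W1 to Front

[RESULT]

1011│Critical│Carol Davis │67.8 │$1
1010│Low   ┏━━━━━━━━━━━━━━━━━━━━━┓8
1009│Medium┃ HexEditor           ┃3
1008│Low   ┠─────────────────────┨3
1007│Low   ┃00000000  7f 45 4c 46┃1
1006│Critic┃00000010  03 ef ef ef┃4
1005│Critic┃00000020  26 a0 55 67┃3
1004│Medium┃00000030  c4 c4 c4 c4┃1
1003│High  ┃00000040  4d cf ec b0┃3
1002│Critic┃00000050  03 91 a3 1b┃3
1001│Medium┃00000060  11         ┃3
━━━━━━━━━━━┃                     ┃━
           ┃                     ┃ 
           ┃                     ┃ 
           ┃                     ┃ 
           ┃                     ┃ 
           ┗━━━━━━━━━━━━━━━━━━━━━┛ 
                                   
                                   


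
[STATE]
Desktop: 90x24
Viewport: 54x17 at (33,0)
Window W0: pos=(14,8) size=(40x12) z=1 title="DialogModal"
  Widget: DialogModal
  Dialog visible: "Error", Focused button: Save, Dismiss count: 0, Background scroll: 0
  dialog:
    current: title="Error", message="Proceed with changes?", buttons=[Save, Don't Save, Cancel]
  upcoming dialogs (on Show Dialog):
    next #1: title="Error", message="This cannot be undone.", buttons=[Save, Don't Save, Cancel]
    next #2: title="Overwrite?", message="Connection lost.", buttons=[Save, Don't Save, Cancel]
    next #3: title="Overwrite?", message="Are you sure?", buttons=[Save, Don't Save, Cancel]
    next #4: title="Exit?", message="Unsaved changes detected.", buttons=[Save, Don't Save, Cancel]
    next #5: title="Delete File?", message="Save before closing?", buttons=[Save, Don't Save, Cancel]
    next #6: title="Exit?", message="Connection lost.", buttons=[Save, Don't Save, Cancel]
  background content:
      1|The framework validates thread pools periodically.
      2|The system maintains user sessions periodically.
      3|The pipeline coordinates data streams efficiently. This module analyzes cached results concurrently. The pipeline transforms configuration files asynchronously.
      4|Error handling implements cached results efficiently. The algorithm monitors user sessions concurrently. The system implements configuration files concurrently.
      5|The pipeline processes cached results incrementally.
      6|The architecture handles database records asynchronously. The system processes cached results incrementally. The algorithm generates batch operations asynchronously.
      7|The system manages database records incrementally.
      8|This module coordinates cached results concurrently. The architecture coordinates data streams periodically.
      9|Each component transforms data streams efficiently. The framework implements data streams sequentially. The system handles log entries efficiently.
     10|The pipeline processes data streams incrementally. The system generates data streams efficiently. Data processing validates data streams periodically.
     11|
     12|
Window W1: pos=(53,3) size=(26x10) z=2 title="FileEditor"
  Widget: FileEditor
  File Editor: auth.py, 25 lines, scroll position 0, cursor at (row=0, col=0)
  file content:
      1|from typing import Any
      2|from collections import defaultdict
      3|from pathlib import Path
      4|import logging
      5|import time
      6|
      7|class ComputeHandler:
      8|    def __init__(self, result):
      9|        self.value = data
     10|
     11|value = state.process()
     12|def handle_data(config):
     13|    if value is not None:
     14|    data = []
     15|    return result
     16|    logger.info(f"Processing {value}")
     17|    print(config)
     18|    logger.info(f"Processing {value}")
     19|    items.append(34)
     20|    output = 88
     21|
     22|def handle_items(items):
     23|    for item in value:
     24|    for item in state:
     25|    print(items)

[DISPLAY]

                                                      
                                                      
                                                      
                    ┏━━━━━━━━━━━━━━━━━━━━━━━━┓        
                    ┃ FileEditor             ┃        
                    ┠────────────────────────┨        
                    ┃█rom typing import Any ▲┃        
                    ┃from collections import█┃        
━━━━━━━━━━━━━━━━━━━━┃from pathlib import Pat░┃        
                    ┃import logging         ░┃        
────────────────────┃import time            ░┃        
dates thread pools p┃                       ▼┃        
────────────────┐per┗━━━━━━━━━━━━━━━━━━━━━━━━┛        
ror             │ms ┃                                 
th changes?     │sul┃                                 
 Save   Cancel  │ts ┃                                 
────────────────┘eco┃                                 


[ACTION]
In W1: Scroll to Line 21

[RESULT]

                                                      
                                                      
                                                      
                    ┏━━━━━━━━━━━━━━━━━━━━━━━━┓        
                    ┃ FileEditor             ┃        
                    ┠────────────────────────┨        
                    ┃    output = 88        ▲┃        
                    ┃                       ░┃        
━━━━━━━━━━━━━━━━━━━━┃def handle_items(items)░┃        
                    ┃    for item in value: ░┃        
────────────────────┃    for item in state: █┃        
dates thread pools p┃    print(items)       ▼┃        
────────────────┐per┗━━━━━━━━━━━━━━━━━━━━━━━━┛        
ror             │ms ┃                                 
th changes?     │sul┃                                 
 Save   Cancel  │ts ┃                                 
────────────────┘eco┃                                 


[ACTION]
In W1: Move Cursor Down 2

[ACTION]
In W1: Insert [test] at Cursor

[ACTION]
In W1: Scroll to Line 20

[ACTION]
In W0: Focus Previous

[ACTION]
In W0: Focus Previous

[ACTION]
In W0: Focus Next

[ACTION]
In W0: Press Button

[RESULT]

                                                      
                                                      
                                                      
                    ┏━━━━━━━━━━━━━━━━━━━━━━━━┓        
                    ┃ FileEditor             ┃        
                    ┠────────────────────────┨        
                    ┃    output = 88        ▲┃        
                    ┃                       ░┃        
━━━━━━━━━━━━━━━━━━━━┃def handle_items(items)░┃        
                    ┃    for item in value: ░┃        
────────────────────┃    for item in state: █┃        
dates thread pools p┃    print(items)       ▼┃        
ns user sessions per┗━━━━━━━━━━━━━━━━━━━━━━━━┛        
inates data streams ┃                                 
lements cached resul┃                                 
sses cached results ┃                                 
andles database reco┃                                 


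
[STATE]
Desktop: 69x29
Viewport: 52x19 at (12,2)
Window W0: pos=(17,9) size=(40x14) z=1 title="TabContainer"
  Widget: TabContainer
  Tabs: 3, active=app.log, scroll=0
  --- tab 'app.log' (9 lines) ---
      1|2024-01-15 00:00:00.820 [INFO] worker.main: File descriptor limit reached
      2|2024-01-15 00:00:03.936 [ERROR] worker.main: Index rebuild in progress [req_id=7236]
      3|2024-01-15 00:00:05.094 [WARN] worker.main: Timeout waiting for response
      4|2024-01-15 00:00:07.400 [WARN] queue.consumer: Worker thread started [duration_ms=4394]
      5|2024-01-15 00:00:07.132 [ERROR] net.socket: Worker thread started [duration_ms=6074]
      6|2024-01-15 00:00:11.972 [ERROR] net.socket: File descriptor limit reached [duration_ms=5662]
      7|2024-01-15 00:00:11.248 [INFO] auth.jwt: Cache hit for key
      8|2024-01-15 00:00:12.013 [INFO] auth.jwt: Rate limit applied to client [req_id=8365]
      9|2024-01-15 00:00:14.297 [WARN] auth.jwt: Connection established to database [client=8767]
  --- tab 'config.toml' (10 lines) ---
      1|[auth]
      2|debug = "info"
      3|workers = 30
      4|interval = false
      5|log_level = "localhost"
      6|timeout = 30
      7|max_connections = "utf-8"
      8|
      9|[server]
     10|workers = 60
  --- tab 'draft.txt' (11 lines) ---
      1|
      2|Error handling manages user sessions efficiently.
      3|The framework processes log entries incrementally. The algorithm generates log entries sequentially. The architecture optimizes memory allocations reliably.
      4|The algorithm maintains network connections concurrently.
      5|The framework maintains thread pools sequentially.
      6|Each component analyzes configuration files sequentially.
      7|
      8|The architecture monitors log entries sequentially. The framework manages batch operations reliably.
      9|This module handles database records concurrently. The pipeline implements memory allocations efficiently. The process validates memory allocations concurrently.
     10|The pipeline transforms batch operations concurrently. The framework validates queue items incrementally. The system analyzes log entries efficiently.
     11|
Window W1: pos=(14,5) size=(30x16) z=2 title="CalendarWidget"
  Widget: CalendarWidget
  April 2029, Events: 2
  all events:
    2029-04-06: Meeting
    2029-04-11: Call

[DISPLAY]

                                                    
                                                    
                                                    
  ┏━━━━━━━━━━━━━━━━━━━━━━━━━━━━┓                    
  ┃ CalendarWidget             ┃                    
  ┠────────────────────────────┨                    
  ┃         April 2029         ┃                    
  ┃Mo Tu We Th Fr Sa Su        ┃━━━━━━━━━━━━┓       
  ┃                   1        ┃            ┃       
  ┃ 2  3  4  5  6*  7  8       ┃────────────┨       
  ┃ 9 10 11* 12 13 14 15       ┃raft.txt    ┃       
  ┃16 17 18 19 20 21 22        ┃────────────┃       
  ┃23 24 25 26 27 28 29        ┃NFO] worker.┃       
  ┃30                          ┃RROR] worker┃       
  ┃                            ┃ARN] worker.┃       
  ┃                            ┃ARN] queue.c┃       
  ┃                            ┃RROR] net.so┃       
  ┃                            ┃RROR] net.so┃       
  ┗━━━━━━━━━━━━━━━━━━━━━━━━━━━━┛NFO] auth.jw┃       


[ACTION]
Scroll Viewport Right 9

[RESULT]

                                                    
                                                    
                                                    
━━━━━━━━━━━━━━━━━━━━━━━━━━┓                         
alendarWidget             ┃                         
──────────────────────────┨                         
       April 2029         ┃                         
 Tu We Th Fr Sa Su        ┃━━━━━━━━━━━━┓            
                 1        ┃            ┃            
  3  4  5  6*  7  8       ┃────────────┨            
 10 11* 12 13 14 15       ┃raft.txt    ┃            
 17 18 19 20 21 22        ┃────────────┃            
 24 25 26 27 28 29        ┃NFO] worker.┃            
                          ┃RROR] worker┃            
                          ┃ARN] worker.┃            
                          ┃ARN] queue.c┃            
                          ┃RROR] net.so┃            
                          ┃RROR] net.so┃            
━━━━━━━━━━━━━━━━━━━━━━━━━━┛NFO] auth.jw┃            


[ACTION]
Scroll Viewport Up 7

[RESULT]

                                                    
                                                    
                                                    
                                                    
                                                    
━━━━━━━━━━━━━━━━━━━━━━━━━━┓                         
alendarWidget             ┃                         
──────────────────────────┨                         
       April 2029         ┃                         
 Tu We Th Fr Sa Su        ┃━━━━━━━━━━━━┓            
                 1        ┃            ┃            
  3  4  5  6*  7  8       ┃────────────┨            
 10 11* 12 13 14 15       ┃raft.txt    ┃            
 17 18 19 20 21 22        ┃────────────┃            
 24 25 26 27 28 29        ┃NFO] worker.┃            
                          ┃RROR] worker┃            
                          ┃ARN] worker.┃            
                          ┃ARN] queue.c┃            
                          ┃RROR] net.so┃            


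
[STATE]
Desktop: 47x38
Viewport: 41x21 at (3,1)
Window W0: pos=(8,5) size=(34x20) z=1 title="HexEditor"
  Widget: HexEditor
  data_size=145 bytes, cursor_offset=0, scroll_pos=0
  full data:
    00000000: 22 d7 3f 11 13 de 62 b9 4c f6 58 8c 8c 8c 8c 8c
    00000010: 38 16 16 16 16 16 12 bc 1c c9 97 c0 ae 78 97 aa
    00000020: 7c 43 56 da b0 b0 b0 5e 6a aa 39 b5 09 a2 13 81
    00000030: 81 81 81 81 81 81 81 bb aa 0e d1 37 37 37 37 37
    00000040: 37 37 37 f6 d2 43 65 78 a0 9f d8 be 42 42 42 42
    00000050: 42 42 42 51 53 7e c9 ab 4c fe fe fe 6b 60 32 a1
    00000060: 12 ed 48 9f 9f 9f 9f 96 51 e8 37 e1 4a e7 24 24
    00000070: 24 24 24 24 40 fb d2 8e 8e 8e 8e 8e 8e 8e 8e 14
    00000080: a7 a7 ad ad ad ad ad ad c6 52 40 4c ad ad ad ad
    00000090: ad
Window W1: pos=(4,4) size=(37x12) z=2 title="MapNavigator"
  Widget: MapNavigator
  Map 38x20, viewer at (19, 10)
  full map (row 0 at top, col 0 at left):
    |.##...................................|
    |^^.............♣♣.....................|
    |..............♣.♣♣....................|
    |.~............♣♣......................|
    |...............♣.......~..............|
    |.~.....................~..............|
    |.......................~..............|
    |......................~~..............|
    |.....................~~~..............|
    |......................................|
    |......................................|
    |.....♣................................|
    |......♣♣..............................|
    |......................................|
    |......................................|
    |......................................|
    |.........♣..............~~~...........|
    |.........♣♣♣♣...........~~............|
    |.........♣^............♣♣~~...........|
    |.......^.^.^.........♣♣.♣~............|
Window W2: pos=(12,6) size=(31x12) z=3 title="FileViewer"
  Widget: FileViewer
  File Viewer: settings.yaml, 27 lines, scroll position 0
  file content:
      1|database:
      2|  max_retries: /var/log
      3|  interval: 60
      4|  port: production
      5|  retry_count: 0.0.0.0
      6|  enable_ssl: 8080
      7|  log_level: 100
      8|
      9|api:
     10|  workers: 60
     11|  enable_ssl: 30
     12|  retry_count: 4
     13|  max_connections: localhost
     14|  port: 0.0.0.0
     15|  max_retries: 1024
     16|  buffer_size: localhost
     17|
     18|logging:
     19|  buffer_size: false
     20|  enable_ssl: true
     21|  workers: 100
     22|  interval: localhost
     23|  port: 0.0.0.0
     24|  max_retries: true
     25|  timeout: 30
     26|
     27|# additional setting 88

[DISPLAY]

                                         
                                         
                                         
 ┏━━━━━━━━━━━━━━━━━━━━━━━━━━━━━━━━━━━┓   
 ┃ MapNavigator                      ┃┓  
 ┠───────┏━━━━━━━━━━━━━━━━━━━━━━━━━━━━━┓ 
 ┃.......┃ FileViewer                  ┃ 
 ┃.......┠─────────────────────────────┨ 
 ┃.......┃database:                   ▲┃ 
 ┃.......┃  max_retries: /var/log     █┃ 
 ┃.......┃  interval: 60              ░┃ 
 ┃...♣...┃  port: production          ░┃ 
 ┃....♣♣.┃  retry_count: 0.0.0.0      ░┃ 
 ┃.......┃  enable_ssl: 8080          ░┃ 
 ┗━━━━━━━┃  log_level: 100            ░┃ 
     ┃000┃                            ▼┃ 
     ┃000┗━━━━━━━━━━━━━━━━━━━━━━━━━━━━━┛ 
     ┃                                ┃  
     ┃                                ┃  
     ┃                                ┃  
     ┃                                ┃  


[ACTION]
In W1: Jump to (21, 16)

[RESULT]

                                         
                                         
                                         
 ┏━━━━━━━━━━━━━━━━━━━━━━━━━━━━━━━━━━━┓   
 ┃ MapNavigator                      ┃┓  
 ┠───────┏━━━━━━━━━━━━━━━━━━━━━━━━━━━━━┓ 
 ┃..♣♣...┃ FileViewer                  ┃ 
 ┃.......┠─────────────────────────────┨ 
 ┃.......┃database:                   ▲┃ 
 ┃.......┃  max_retries: /var/log     █┃ 
 ┃.....♣.┃  interval: 60              ░┃ 
 ┃.....♣♣┃  port: production          ░┃ 
 ┃.....♣^┃  retry_count: 0.0.0.0      ░┃ 
 ┃...^.^.┃  enable_ssl: 8080          ░┃ 
 ┗━━━━━━━┃  log_level: 100            ░┃ 
     ┃000┃                            ▼┃ 
     ┃000┗━━━━━━━━━━━━━━━━━━━━━━━━━━━━━┛ 
     ┃                                ┃  
     ┃                                ┃  
     ┃                                ┃  
     ┃                                ┃  


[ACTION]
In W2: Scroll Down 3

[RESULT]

                                         
                                         
                                         
 ┏━━━━━━━━━━━━━━━━━━━━━━━━━━━━━━━━━━━┓   
 ┃ MapNavigator                      ┃┓  
 ┠───────┏━━━━━━━━━━━━━━━━━━━━━━━━━━━━━┓ 
 ┃..♣♣...┃ FileViewer                  ┃ 
 ┃.......┠─────────────────────────────┨ 
 ┃.......┃  port: production          ▲┃ 
 ┃.......┃  retry_count: 0.0.0.0      █┃ 
 ┃.....♣.┃  enable_ssl: 8080          ░┃ 
 ┃.....♣♣┃  log_level: 100            ░┃ 
 ┃.....♣^┃                            ░┃ 
 ┃...^.^.┃api:                        ░┃ 
 ┗━━━━━━━┃  workers: 60               ░┃ 
     ┃000┃  enable_ssl: 30            ▼┃ 
     ┃000┗━━━━━━━━━━━━━━━━━━━━━━━━━━━━━┛ 
     ┃                                ┃  
     ┃                                ┃  
     ┃                                ┃  
     ┃                                ┃  


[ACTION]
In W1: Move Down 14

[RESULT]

                                         
                                         
                                         
 ┏━━━━━━━━━━━━━━━━━━━━━━━━━━━━━━━━━━━┓   
 ┃ MapNavigator                      ┃┓  
 ┠───────┏━━━━━━━━━━━━━━━━━━━━━━━━━━━━━┓ 
 ┃.......┃ FileViewer                  ┃ 
 ┃.....♣.┠─────────────────────────────┨ 
 ┃.....♣♣┃  port: production          ▲┃ 
 ┃.....♣^┃  retry_count: 0.0.0.0      █┃ 
 ┃...^.^.┃  enable_ssl: 8080          ░┃ 
 ┃       ┃  log_level: 100            ░┃ 
 ┃       ┃                            ░┃ 
 ┃       ┃api:                        ░┃ 
 ┗━━━━━━━┃  workers: 60               ░┃ 
     ┃000┃  enable_ssl: 30            ▼┃ 
     ┃000┗━━━━━━━━━━━━━━━━━━━━━━━━━━━━━┛ 
     ┃                                ┃  
     ┃                                ┃  
     ┃                                ┃  
     ┃                                ┃  


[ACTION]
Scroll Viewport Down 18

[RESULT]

     ┃000┗━━━━━━━━━━━━━━━━━━━━━━━━━━━━━┛ 
     ┃                                ┃  
     ┃                                ┃  
     ┃                                ┃  
     ┃                                ┃  
     ┃                                ┃  
     ┃                                ┃  
     ┗━━━━━━━━━━━━━━━━━━━━━━━━━━━━━━━━┛  
                                         
                                         
                                         
                                         
                                         
                                         
                                         
                                         
                                         
                                         
                                         
                                         
                                         


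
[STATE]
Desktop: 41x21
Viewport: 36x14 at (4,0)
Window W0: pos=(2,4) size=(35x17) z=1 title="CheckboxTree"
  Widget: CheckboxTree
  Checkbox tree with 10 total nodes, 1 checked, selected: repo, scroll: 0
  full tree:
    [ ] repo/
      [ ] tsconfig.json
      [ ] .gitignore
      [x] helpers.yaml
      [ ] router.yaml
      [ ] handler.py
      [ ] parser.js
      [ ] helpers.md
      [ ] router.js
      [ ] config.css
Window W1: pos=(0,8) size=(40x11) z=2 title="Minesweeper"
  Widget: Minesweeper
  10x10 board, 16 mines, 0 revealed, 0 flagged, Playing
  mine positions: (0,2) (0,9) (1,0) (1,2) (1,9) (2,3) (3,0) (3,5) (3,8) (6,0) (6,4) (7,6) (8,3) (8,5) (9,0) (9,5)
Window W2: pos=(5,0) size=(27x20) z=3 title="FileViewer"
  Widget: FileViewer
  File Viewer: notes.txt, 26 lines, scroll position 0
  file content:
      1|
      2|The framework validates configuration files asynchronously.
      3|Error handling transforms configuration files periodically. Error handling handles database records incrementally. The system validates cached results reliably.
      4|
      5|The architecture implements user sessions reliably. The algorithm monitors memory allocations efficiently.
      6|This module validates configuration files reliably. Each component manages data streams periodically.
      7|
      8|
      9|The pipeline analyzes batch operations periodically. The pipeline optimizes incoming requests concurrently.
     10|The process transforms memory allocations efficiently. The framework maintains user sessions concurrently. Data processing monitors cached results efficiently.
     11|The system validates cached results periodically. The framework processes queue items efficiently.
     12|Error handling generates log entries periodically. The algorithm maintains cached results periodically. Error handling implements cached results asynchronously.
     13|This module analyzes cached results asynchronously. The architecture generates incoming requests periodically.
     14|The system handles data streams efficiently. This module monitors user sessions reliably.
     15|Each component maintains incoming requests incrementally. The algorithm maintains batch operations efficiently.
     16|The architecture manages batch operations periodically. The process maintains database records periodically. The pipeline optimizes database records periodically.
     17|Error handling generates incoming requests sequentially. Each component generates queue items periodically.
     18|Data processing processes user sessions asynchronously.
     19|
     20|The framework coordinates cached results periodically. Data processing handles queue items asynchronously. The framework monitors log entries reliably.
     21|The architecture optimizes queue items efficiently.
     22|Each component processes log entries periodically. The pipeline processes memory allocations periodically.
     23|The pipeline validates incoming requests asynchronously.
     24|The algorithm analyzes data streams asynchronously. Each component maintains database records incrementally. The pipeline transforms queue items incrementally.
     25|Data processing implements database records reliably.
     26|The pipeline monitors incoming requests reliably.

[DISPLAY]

 ┏━━━━━━━━━━━━━━━━━━━━━━━━━┓        
 ┃ FileViewer              ┃        
 ┠─────────────────────────┨        
 ┃                        ▲┃        
━┃The framework validates █┃━━━━┓   
C┃Error handling transform░┃    ┃   
─┃                        ░┃────┨   
[┃The architecture impleme░┃    ┃   
━┃This module validates co░┃━━━━━━━┓
n┃                        ░┃       ┃
─┃                        ░┃───────┨
■┃The pipeline analyzes ba░┃       ┃
■┃The process transforms m░┃       ┃
■┃The system validates cac░┃       ┃


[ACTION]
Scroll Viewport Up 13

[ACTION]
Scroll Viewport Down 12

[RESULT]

[┃The architecture impleme░┃    ┃   
━┃This module validates co░┃━━━━━━━┓
n┃                        ░┃       ┃
─┃                        ░┃───────┨
■┃The pipeline analyzes ba░┃       ┃
■┃The process transforms m░┃       ┃
■┃The system validates cac░┃       ┃
■┃Error handling generates░┃       ┃
■┃This module analyzes cac░┃       ┃
■┃The system handles data ░┃       ┃
■┃Each component maintains░┃       ┃
━┃The architecture manages▼┃━━━━━━━┛
 ┗━━━━━━━━━━━━━━━━━━━━━━━━━┛    ┃   
━━━━━━━━━━━━━━━━━━━━━━━━━━━━━━━━┛   


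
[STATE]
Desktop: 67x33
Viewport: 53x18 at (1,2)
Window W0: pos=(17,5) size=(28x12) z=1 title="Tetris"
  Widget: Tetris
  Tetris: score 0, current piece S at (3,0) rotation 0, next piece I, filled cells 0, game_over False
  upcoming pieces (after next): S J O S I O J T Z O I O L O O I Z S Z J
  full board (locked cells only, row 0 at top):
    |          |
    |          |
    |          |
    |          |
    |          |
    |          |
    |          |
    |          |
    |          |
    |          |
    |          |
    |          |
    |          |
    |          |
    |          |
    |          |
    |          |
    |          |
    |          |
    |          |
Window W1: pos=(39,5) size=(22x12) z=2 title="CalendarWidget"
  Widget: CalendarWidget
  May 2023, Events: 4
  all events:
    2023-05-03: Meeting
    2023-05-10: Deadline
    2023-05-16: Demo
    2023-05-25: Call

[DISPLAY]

                                                     
                                                     
                                                     
                ┏━━━━━━━━━━━━━━━━━━━━━┏━━━━━━━━━━━━━━
                ┃ Tetris              ┃ CalendarWidge
                ┠─────────────────────┠──────────────
                ┃          │Next:     ┃      May 2023
                ┃          │████      ┃Mo Tu We Th Fr
                ┃          │          ┃ 1  2  3*  4  
                ┃          │          ┃ 8  9 10* 11 1
                ┃          │          ┃15 16* 17 18 1
                ┃          │          ┃22 23 24 25* 2
                ┃          │Score:    ┃29 30 31      
                ┃          │0         ┃              
                ┗━━━━━━━━━━━━━━━━━━━━━┗━━━━━━━━━━━━━━
                                                     
                                                     
                                                     


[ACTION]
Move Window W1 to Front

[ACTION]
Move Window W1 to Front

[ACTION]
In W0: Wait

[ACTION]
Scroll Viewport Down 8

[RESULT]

                ┃          │          ┃ 1  2  3*  4  
                ┃          │          ┃ 8  9 10* 11 1
                ┃          │          ┃15 16* 17 18 1
                ┃          │          ┃22 23 24 25* 2
                ┃          │Score:    ┃29 30 31      
                ┃          │0         ┃              
                ┗━━━━━━━━━━━━━━━━━━━━━┗━━━━━━━━━━━━━━
                                                     
                                                     
                                                     
                                                     
                                                     
                                                     
                                                     
                                                     
                                                     
                                                     
                                                     
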